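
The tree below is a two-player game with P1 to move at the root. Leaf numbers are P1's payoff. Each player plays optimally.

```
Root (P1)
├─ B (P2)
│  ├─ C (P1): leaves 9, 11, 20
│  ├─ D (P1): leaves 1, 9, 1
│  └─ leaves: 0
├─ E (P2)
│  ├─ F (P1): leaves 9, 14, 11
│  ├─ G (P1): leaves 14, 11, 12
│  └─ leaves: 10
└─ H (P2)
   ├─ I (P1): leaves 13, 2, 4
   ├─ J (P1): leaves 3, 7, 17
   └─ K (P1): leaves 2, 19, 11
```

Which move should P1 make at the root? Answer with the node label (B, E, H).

H

C (P1): max(9, 11, 20) = 20
D (P1): max(1, 9, 1) = 9
B (P2): min(20, 9, 0) = 0
F (P1): max(9, 14, 11) = 14
G (P1): max(14, 11, 12) = 14
E (P2): min(14, 14, 10) = 10
I (P1): max(13, 2, 4) = 13
J (P1): max(3, 7, 17) = 17
K (P1): max(2, 19, 11) = 19
H (P2): min(13, 17, 19) = 13
Root (P1): max(0, 10, 13) = 13
P1 picks the child with the highest value: H (value 13).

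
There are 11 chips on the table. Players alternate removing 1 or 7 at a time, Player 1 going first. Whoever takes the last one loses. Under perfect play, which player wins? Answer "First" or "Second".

Second

Compute winning (W) and losing (L) positions by backward induction:
i:   0  1  2  3  4  5  6  7  8  9 10 11
     W  L  W  L  W  L  W  L  W  L  W  L
Position 11 is L, so the second player wins.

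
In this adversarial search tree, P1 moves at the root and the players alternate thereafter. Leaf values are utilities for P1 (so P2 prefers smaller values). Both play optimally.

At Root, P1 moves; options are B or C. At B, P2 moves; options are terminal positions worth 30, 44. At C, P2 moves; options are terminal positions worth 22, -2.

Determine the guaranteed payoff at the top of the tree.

30

B (P2): min(30, 44) = 30
C (P2): min(22, -2) = -2
Root (P1): max(30, -2) = 30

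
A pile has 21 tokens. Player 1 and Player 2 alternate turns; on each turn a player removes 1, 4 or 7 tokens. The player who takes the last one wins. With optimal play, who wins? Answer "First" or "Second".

Positions where the player to move wins (W) vs loses (L):
i:   0  1  2  3  4  5  6  7  8  9 10 11 12 13 14 15 16 17 18 19 20 21
     L  W  L  W  W  L  W  W  L  W  L  W  W  L  W  W  L  W  L  W  W  L
Position 21 is L, so the second player wins.

Second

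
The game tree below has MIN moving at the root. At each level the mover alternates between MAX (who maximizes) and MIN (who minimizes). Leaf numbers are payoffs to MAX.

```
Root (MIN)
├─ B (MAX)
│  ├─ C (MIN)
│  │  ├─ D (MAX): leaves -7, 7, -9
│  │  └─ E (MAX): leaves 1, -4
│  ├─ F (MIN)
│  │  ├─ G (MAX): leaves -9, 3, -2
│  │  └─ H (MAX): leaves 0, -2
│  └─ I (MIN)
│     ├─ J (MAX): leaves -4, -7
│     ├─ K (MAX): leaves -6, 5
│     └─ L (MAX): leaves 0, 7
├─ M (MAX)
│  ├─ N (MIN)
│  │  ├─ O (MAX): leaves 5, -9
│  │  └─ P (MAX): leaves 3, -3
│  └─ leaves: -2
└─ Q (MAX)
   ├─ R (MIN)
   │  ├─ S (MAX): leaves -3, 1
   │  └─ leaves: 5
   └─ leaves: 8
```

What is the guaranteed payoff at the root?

D (MAX): max(-7, 7, -9) = 7
E (MAX): max(1, -4) = 1
C (MIN): min(7, 1) = 1
G (MAX): max(-9, 3, -2) = 3
H (MAX): max(0, -2) = 0
F (MIN): min(3, 0) = 0
J (MAX): max(-4, -7) = -4
K (MAX): max(-6, 5) = 5
L (MAX): max(0, 7) = 7
I (MIN): min(-4, 5, 7) = -4
B (MAX): max(1, 0, -4) = 1
O (MAX): max(5, -9) = 5
P (MAX): max(3, -3) = 3
N (MIN): min(5, 3) = 3
M (MAX): max(3, -2) = 3
S (MAX): max(-3, 1) = 1
R (MIN): min(1, 5) = 1
Q (MAX): max(1, 8) = 8
Root (MIN): min(1, 3, 8) = 1

1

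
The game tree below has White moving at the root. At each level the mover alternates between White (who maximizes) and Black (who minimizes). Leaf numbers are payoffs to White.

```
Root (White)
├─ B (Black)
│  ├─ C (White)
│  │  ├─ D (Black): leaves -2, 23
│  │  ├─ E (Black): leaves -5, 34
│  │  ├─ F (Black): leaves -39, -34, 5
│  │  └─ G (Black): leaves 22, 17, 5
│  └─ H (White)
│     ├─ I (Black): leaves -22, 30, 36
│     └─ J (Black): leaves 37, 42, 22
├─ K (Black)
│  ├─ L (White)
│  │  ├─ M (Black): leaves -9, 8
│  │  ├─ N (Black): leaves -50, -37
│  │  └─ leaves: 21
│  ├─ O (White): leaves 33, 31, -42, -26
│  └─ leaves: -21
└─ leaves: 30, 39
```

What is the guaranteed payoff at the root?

39

D (Black): min(-2, 23) = -2
E (Black): min(-5, 34) = -5
F (Black): min(-39, -34, 5) = -39
G (Black): min(22, 17, 5) = 5
C (White): max(-2, -5, -39, 5) = 5
I (Black): min(-22, 30, 36) = -22
J (Black): min(37, 42, 22) = 22
H (White): max(-22, 22) = 22
B (Black): min(5, 22) = 5
M (Black): min(-9, 8) = -9
N (Black): min(-50, -37) = -50
L (White): max(-9, -50, 21) = 21
O (White): max(33, 31, -42, -26) = 33
K (Black): min(21, 33, -21) = -21
Root (White): max(5, -21, 30, 39) = 39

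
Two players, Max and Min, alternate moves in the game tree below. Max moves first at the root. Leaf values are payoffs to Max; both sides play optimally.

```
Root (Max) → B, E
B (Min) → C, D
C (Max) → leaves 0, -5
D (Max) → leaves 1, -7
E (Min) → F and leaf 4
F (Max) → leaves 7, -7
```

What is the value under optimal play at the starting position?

4

C (Max): max(0, -5) = 0
D (Max): max(1, -7) = 1
B (Min): min(0, 1) = 0
F (Max): max(7, -7) = 7
E (Min): min(7, 4) = 4
Root (Max): max(0, 4) = 4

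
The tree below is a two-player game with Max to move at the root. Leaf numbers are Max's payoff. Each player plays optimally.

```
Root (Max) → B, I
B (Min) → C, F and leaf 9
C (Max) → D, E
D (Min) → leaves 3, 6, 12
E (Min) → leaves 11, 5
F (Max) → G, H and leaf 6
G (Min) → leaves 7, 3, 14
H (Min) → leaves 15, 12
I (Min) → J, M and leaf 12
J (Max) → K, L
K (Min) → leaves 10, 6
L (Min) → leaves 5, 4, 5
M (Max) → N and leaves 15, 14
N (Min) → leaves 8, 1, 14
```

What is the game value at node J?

K: min(10, 6) = 6
L: min(5, 4, 5) = 4
J: max(6, 4) = 6

6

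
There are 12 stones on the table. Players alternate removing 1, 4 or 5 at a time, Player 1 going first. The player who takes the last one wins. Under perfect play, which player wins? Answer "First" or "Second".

W/L table (W = player to move can force a win):
i:   0  1  2  3  4  5  6  7  8  9 10 11 12
     L  W  L  W  W  W  W  W  L  W  L  W  W
Position 12 is W, so the first player wins.

First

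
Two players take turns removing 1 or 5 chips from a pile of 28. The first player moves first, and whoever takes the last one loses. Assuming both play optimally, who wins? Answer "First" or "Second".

Positions where the player to move wins (W) vs loses (L):
i:   0  1  2  3  4  5  6  7  8  9 10 11 12 13 14 15 16 17 18 19 20 21 22 23 24 25 26 27 28
     W  L  W  L  W  L  W  L  W  L  W  L  W  L  W  L  W  L  W  L  W  L  W  L  W  L  W  L  W
Position 28 is W, so the first player wins.

First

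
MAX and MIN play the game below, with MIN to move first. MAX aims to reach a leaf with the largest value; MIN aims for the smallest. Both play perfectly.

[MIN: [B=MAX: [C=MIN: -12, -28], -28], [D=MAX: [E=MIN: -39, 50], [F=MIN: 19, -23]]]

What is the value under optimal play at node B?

C: min(-12, -28) = -28
B: max(-28, -28) = -28

-28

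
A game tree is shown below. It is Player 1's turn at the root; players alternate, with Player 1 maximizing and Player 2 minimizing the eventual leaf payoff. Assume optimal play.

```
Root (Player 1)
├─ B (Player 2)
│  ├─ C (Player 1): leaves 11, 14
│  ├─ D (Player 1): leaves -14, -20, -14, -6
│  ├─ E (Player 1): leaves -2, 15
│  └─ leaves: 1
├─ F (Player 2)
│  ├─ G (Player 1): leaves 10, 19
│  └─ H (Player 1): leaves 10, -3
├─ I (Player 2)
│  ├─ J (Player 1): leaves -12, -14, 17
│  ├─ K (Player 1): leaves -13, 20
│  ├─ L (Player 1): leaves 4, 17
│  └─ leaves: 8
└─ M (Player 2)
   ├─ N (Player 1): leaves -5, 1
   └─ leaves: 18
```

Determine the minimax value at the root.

10

C (Player 1): max(11, 14) = 14
D (Player 1): max(-14, -20, -14, -6) = -6
E (Player 1): max(-2, 15) = 15
B (Player 2): min(14, -6, 15, 1) = -6
G (Player 1): max(10, 19) = 19
H (Player 1): max(10, -3) = 10
F (Player 2): min(19, 10) = 10
J (Player 1): max(-12, -14, 17) = 17
K (Player 1): max(-13, 20) = 20
L (Player 1): max(4, 17) = 17
I (Player 2): min(17, 20, 17, 8) = 8
N (Player 1): max(-5, 1) = 1
M (Player 2): min(1, 18) = 1
Root (Player 1): max(-6, 10, 8, 1) = 10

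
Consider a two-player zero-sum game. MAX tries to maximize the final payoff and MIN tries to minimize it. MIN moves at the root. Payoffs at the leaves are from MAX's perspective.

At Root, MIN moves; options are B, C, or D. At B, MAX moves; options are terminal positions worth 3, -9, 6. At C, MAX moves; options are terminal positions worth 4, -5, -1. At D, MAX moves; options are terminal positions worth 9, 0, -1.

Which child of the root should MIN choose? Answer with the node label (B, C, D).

C

B (MAX): max(3, -9, 6) = 6
C (MAX): max(4, -5, -1) = 4
D (MAX): max(9, 0, -1) = 9
Root (MIN): min(6, 4, 9) = 4
MIN picks the child with the lowest value: C (value 4).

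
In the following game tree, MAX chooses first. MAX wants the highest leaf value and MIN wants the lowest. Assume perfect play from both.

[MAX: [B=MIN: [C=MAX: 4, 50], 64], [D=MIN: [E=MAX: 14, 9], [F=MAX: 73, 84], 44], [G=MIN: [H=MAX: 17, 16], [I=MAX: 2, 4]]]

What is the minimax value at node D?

E: max(14, 9) = 14
F: max(73, 84) = 84
D: min(14, 84, 44) = 14

14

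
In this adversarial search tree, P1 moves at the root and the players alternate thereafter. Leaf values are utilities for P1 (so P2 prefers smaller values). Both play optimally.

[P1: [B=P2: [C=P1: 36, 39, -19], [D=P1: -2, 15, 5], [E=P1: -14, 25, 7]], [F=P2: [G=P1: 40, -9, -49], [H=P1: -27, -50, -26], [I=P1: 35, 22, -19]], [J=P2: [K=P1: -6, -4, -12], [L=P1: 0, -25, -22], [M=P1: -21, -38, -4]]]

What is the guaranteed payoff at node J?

-4

K: max(-6, -4, -12) = -4
L: max(0, -25, -22) = 0
M: max(-21, -38, -4) = -4
J: min(-4, 0, -4) = -4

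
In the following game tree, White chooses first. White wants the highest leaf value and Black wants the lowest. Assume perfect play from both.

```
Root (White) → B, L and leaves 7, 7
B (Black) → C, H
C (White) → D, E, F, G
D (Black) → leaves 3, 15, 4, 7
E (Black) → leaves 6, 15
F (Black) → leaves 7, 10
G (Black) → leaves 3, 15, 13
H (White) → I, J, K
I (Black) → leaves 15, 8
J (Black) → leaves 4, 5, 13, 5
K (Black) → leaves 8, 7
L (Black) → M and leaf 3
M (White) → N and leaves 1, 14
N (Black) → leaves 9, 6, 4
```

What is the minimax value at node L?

N: min(9, 6, 4) = 4
M: max(4, 1, 14) = 14
L: min(14, 3) = 3

3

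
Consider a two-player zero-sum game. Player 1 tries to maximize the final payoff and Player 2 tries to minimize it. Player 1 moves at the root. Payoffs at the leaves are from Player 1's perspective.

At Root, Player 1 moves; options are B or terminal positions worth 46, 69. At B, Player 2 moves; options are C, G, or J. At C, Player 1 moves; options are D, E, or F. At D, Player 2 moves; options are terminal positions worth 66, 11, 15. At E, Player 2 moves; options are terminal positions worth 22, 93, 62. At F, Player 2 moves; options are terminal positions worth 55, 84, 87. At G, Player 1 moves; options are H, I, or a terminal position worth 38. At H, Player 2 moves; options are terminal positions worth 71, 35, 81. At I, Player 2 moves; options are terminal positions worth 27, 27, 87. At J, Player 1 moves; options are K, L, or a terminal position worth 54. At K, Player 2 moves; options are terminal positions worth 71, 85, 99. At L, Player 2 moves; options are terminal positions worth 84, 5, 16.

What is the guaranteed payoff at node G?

H: min(71, 35, 81) = 35
I: min(27, 27, 87) = 27
G: max(35, 27, 38) = 38

38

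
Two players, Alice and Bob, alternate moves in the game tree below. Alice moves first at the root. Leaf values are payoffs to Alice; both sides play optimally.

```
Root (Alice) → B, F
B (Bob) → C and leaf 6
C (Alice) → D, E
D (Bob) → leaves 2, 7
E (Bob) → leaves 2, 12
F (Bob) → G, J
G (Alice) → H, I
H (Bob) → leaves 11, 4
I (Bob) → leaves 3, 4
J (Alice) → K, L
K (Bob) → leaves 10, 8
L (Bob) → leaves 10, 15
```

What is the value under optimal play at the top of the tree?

4

D (Bob): min(2, 7) = 2
E (Bob): min(2, 12) = 2
C (Alice): max(2, 2) = 2
B (Bob): min(2, 6) = 2
H (Bob): min(11, 4) = 4
I (Bob): min(3, 4) = 3
G (Alice): max(4, 3) = 4
K (Bob): min(10, 8) = 8
L (Bob): min(10, 15) = 10
J (Alice): max(8, 10) = 10
F (Bob): min(4, 10) = 4
Root (Alice): max(2, 4) = 4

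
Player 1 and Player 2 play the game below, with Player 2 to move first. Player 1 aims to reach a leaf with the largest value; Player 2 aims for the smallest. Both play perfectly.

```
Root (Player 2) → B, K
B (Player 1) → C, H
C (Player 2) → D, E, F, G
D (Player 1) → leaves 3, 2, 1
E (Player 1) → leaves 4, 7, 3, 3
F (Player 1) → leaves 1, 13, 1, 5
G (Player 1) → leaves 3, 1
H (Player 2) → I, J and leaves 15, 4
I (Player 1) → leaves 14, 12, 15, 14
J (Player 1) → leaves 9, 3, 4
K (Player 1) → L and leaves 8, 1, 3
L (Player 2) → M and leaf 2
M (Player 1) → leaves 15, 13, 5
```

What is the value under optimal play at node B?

4

D: max(3, 2, 1) = 3
E: max(4, 7, 3, 3) = 7
F: max(1, 13, 1, 5) = 13
G: max(3, 1) = 3
C: min(3, 7, 13, 3) = 3
I: max(14, 12, 15, 14) = 15
J: max(9, 3, 4) = 9
H: min(15, 9, 15, 4) = 4
B: max(3, 4) = 4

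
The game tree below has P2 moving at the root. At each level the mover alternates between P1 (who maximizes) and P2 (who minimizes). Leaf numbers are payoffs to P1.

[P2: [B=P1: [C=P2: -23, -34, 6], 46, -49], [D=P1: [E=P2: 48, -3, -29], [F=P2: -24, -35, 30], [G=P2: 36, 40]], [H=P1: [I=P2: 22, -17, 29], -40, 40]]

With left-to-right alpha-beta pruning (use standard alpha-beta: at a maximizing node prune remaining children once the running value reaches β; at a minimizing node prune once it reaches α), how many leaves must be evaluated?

17

C [α=-∞,β=+∞]: v=-34
B [α=-∞,β=+∞]: v=46
E [α=-∞,β=46]: v=-29
F [α=-29,β=46]: v=-35 after child 2 ≤ α → α-cutoff, skip 1
G [α=-29,β=46]: v=36
D [α=-∞,β=46]: v=36
I [α=-∞,β=36]: v=-17
H [α=-∞,β=36]: v=40
Root [α=-∞,β=+∞]: v=36
Leaves evaluated: 17 of 18.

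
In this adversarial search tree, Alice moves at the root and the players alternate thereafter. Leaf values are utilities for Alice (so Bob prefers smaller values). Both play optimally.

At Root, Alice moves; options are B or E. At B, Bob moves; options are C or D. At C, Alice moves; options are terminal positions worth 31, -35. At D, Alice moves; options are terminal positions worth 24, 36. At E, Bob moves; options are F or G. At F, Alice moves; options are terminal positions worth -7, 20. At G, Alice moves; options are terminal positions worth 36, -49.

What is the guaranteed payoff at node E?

20

F: max(-7, 20) = 20
G: max(36, -49) = 36
E: min(20, 36) = 20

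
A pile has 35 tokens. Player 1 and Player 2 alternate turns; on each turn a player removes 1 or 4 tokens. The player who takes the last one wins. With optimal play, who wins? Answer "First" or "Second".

W/L table (W = player to move can force a win):
i:   0  1  2  3  4  5  6  7  8  9 10 11 12 13 14 15 16 17 18 19 20 21 22 23 24 25 26 27 28 29 30 31 32 33 34 35
     L  W  L  W  W  L  W  L  W  W  L  W  L  W  W  L  W  L  W  W  L  W  L  W  W  L  W  L  W  W  L  W  L  W  W  L
Position 35 is L, so the second player wins.

Second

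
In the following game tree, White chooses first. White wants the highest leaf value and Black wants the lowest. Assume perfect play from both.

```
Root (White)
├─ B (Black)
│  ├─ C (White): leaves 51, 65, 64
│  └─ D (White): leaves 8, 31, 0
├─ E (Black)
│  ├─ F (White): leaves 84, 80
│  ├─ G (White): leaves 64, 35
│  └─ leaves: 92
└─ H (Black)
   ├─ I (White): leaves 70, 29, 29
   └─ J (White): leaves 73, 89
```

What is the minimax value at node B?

C: max(51, 65, 64) = 65
D: max(8, 31, 0) = 31
B: min(65, 31) = 31

31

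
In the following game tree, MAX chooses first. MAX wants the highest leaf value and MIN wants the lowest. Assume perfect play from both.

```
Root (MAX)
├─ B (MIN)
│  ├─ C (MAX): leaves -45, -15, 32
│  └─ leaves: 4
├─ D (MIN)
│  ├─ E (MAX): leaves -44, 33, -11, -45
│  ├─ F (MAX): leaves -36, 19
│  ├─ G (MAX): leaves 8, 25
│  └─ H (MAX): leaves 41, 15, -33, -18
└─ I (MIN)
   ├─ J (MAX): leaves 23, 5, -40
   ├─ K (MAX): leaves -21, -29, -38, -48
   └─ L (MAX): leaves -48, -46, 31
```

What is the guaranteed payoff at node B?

C: max(-45, -15, 32) = 32
B: min(32, 4) = 4

4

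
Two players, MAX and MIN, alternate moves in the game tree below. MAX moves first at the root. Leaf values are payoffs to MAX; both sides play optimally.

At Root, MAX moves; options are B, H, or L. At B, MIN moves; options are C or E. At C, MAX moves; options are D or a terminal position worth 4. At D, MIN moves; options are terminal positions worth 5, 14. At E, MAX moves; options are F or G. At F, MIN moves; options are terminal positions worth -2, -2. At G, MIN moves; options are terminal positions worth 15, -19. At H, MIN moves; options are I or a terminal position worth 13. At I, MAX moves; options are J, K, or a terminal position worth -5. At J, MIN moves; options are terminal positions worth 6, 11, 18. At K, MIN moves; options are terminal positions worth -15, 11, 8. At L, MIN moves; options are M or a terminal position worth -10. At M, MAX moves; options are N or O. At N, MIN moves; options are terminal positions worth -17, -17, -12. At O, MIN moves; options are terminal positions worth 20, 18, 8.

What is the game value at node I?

6

J: min(6, 11, 18) = 6
K: min(-15, 11, 8) = -15
I: max(6, -15, -5) = 6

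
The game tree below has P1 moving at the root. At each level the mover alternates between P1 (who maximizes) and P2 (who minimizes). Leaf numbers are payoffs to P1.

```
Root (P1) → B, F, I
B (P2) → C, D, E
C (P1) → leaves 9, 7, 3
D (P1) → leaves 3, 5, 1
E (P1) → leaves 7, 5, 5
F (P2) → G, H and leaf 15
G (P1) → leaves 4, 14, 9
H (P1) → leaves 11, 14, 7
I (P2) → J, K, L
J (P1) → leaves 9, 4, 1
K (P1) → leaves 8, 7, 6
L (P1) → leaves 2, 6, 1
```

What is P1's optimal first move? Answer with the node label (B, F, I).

F

C (P1): max(9, 7, 3) = 9
D (P1): max(3, 5, 1) = 5
E (P1): max(7, 5, 5) = 7
B (P2): min(9, 5, 7) = 5
G (P1): max(4, 14, 9) = 14
H (P1): max(11, 14, 7) = 14
F (P2): min(14, 14, 15) = 14
J (P1): max(9, 4, 1) = 9
K (P1): max(8, 7, 6) = 8
L (P1): max(2, 6, 1) = 6
I (P2): min(9, 8, 6) = 6
Root (P1): max(5, 14, 6) = 14
P1 picks the child with the highest value: F (value 14).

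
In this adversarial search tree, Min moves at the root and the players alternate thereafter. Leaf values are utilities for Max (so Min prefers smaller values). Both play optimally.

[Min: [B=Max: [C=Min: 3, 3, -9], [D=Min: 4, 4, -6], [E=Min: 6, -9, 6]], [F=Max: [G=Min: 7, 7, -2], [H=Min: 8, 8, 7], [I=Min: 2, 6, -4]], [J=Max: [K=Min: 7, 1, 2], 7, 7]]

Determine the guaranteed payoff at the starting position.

-6

C (Min): min(3, 3, -9) = -9
D (Min): min(4, 4, -6) = -6
E (Min): min(6, -9, 6) = -9
B (Max): max(-9, -6, -9) = -6
G (Min): min(7, 7, -2) = -2
H (Min): min(8, 8, 7) = 7
I (Min): min(2, 6, -4) = -4
F (Max): max(-2, 7, -4) = 7
K (Min): min(7, 1, 2) = 1
J (Max): max(1, 7, 7) = 7
Root (Min): min(-6, 7, 7) = -6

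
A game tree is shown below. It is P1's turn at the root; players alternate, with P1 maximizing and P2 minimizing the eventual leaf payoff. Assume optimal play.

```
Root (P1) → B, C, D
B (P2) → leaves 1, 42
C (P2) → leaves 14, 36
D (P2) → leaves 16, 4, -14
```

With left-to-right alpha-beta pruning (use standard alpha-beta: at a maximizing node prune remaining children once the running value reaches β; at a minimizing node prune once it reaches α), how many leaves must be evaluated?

6

B [α=-∞,β=+∞]: v=1
C [α=1,β=+∞]: v=14
D [α=14,β=+∞]: v=4 after child 2 ≤ α → α-cutoff, skip 1
Root [α=-∞,β=+∞]: v=14
Leaves evaluated: 6 of 7.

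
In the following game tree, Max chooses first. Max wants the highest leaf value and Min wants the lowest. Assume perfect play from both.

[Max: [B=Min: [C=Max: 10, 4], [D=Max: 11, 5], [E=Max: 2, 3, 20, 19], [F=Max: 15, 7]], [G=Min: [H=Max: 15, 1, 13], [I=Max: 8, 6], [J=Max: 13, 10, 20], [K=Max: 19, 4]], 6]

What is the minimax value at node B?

10

C: max(10, 4) = 10
D: max(11, 5) = 11
E: max(2, 3, 20, 19) = 20
F: max(15, 7) = 15
B: min(10, 11, 20, 15) = 10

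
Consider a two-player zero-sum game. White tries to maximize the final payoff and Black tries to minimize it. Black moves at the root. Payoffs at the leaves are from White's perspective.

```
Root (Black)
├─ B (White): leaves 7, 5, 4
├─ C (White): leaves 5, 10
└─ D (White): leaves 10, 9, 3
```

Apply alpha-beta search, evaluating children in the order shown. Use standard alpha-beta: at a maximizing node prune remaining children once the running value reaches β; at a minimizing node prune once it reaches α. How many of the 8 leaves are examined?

B [α=-∞,β=+∞]: v=7
C [α=-∞,β=7]: v=10
D [α=-∞,β=7]: v=10 after child 1 ≥ β → β-cutoff, skip 2
Root [α=-∞,β=+∞]: v=7
Leaves evaluated: 6 of 8.

6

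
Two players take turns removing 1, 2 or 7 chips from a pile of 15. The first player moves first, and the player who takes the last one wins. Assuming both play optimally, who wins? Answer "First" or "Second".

Second

W/L table (W = player to move can force a win):
i:   0  1  2  3  4  5  6  7  8  9 10 11 12 13 14 15
     L  W  W  L  W  W  L  W  W  L  W  W  L  W  W  L
Position 15 is L, so the second player wins.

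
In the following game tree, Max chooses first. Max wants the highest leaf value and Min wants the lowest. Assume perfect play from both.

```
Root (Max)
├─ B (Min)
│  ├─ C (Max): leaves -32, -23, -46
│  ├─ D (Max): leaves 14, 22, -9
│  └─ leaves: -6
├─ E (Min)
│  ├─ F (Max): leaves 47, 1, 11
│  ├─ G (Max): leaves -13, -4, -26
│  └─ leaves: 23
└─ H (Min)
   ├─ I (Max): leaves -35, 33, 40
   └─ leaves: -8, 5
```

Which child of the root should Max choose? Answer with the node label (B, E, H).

E

C (Max): max(-32, -23, -46) = -23
D (Max): max(14, 22, -9) = 22
B (Min): min(-23, 22, -6) = -23
F (Max): max(47, 1, 11) = 47
G (Max): max(-13, -4, -26) = -4
E (Min): min(47, -4, 23) = -4
I (Max): max(-35, 33, 40) = 40
H (Min): min(40, -8, 5) = -8
Root (Max): max(-23, -4, -8) = -4
Max picks the child with the highest value: E (value -4).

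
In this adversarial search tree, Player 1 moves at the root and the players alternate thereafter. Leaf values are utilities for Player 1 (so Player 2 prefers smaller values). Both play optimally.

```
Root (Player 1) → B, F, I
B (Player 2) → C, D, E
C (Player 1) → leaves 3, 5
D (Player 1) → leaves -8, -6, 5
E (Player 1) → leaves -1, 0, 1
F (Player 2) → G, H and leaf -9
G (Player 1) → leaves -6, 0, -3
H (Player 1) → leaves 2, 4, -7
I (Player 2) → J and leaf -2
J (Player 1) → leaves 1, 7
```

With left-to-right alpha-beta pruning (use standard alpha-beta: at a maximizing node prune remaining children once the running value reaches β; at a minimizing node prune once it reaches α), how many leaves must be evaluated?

14

C [α=-∞,β=+∞]: v=5
D [α=-∞,β=5]: v=5
E [α=-∞,β=5]: v=1
B [α=-∞,β=+∞]: v=1
G [α=1,β=+∞]: v=0
F [α=1,β=+∞]: v=0 after child 1 ≤ α → α-cutoff, skip 2
J [α=1,β=+∞]: v=7
I [α=1,β=+∞]: v=-2
Root [α=-∞,β=+∞]: v=1
Leaves evaluated: 14 of 18.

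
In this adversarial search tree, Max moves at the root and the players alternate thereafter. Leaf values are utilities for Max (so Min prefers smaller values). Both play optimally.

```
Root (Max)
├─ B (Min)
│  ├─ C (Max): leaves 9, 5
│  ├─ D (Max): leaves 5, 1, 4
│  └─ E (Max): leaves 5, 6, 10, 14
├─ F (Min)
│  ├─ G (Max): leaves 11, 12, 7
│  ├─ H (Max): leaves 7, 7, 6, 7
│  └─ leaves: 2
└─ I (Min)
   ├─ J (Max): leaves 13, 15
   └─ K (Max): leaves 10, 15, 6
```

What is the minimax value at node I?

J: max(13, 15) = 15
K: max(10, 15, 6) = 15
I: min(15, 15) = 15

15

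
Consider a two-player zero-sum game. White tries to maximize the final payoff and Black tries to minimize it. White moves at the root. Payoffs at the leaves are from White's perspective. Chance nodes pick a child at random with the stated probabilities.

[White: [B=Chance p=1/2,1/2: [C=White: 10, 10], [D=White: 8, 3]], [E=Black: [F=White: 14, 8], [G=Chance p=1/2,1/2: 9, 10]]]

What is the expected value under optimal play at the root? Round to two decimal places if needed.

C (White): max(10, 10) = 10
D (White): max(8, 3) = 8
B (Chance): 1/2·10 + 1/2·8 = 9
F (White): max(14, 8) = 14
G (Chance): 1/2·9 + 1/2·10 = 9.5
E (Black): min(14, 9.5) = 9.5
Root (White): max(9, 9.5) = 9.5

9.5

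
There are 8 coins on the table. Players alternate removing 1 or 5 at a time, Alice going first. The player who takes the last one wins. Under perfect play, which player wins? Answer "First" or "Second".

Compute winning (W) and losing (L) positions by backward induction:
i:   0  1  2  3  4  5  6  7  8
     L  W  L  W  L  W  L  W  L
Position 8 is L, so the second player wins.

Second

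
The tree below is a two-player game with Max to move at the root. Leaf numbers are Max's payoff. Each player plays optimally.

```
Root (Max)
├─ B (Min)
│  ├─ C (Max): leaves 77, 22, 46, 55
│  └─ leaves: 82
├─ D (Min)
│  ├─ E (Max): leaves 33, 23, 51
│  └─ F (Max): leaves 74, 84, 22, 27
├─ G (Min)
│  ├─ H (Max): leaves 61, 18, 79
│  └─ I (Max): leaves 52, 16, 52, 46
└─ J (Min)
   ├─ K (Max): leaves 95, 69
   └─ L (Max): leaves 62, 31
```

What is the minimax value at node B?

C: max(77, 22, 46, 55) = 77
B: min(77, 82) = 77

77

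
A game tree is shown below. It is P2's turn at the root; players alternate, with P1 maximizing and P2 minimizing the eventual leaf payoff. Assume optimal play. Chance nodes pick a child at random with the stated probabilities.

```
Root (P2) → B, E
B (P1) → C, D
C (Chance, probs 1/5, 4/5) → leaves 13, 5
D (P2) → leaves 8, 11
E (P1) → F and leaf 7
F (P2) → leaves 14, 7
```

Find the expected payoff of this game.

7

C (Chance): 1/5·13 + 4/5·5 = 6.6
D (P2): min(8, 11) = 8
B (P1): max(6.6, 8) = 8
F (P2): min(14, 7) = 7
E (P1): max(7, 7) = 7
Root (P2): min(8, 7) = 7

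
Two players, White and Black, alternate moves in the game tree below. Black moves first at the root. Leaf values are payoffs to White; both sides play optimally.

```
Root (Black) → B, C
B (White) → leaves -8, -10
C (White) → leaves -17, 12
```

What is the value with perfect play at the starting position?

B (White): max(-8, -10) = -8
C (White): max(-17, 12) = 12
Root (Black): min(-8, 12) = -8

-8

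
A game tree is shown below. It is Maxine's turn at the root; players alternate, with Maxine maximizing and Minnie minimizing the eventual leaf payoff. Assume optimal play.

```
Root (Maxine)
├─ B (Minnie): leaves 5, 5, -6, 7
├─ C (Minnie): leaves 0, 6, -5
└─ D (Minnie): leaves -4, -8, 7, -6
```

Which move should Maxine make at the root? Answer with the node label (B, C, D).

B (Minnie): min(5, 5, -6, 7) = -6
C (Minnie): min(0, 6, -5) = -5
D (Minnie): min(-4, -8, 7, -6) = -8
Root (Maxine): max(-6, -5, -8) = -5
Maxine picks the child with the highest value: C (value -5).

C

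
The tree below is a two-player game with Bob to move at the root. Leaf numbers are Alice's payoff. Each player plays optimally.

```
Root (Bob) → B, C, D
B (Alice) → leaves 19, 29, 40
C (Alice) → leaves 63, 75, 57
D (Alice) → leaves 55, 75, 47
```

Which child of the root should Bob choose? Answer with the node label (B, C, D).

B

B (Alice): max(19, 29, 40) = 40
C (Alice): max(63, 75, 57) = 75
D (Alice): max(55, 75, 47) = 75
Root (Bob): min(40, 75, 75) = 40
Bob picks the child with the lowest value: B (value 40).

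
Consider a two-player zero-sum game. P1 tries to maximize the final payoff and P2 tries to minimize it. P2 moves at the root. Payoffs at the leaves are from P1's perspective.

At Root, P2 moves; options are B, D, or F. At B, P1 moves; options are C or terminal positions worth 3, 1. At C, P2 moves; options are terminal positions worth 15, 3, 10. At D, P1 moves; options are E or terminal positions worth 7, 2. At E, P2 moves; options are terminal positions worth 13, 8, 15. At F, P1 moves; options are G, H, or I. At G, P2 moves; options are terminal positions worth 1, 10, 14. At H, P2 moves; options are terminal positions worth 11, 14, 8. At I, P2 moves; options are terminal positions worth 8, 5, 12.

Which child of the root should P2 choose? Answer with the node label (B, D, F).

C (P2): min(15, 3, 10) = 3
B (P1): max(3, 3, 1) = 3
E (P2): min(13, 8, 15) = 8
D (P1): max(8, 7, 2) = 8
G (P2): min(1, 10, 14) = 1
H (P2): min(11, 14, 8) = 8
I (P2): min(8, 5, 12) = 5
F (P1): max(1, 8, 5) = 8
Root (P2): min(3, 8, 8) = 3
P2 picks the child with the lowest value: B (value 3).

B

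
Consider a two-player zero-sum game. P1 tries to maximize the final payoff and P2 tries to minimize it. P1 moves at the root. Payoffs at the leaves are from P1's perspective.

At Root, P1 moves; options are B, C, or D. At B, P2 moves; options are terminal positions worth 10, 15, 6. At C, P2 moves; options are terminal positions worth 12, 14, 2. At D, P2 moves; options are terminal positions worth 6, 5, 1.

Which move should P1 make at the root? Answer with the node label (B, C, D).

B

B (P2): min(10, 15, 6) = 6
C (P2): min(12, 14, 2) = 2
D (P2): min(6, 5, 1) = 1
Root (P1): max(6, 2, 1) = 6
P1 picks the child with the highest value: B (value 6).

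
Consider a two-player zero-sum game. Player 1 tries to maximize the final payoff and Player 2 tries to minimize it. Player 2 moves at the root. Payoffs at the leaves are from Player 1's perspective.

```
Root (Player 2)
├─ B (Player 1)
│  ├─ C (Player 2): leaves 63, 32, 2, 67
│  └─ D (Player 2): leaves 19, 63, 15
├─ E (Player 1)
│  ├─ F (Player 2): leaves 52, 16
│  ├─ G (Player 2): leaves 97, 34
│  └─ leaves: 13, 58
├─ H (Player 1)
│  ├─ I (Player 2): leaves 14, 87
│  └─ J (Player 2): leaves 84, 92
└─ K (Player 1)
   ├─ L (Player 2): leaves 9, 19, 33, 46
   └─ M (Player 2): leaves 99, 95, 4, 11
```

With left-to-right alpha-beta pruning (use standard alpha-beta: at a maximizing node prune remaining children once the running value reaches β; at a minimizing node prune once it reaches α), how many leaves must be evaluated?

20

C [α=-∞,β=+∞]: v=2
D [α=2,β=+∞]: v=15
B [α=-∞,β=+∞]: v=15
F [α=-∞,β=15]: v=16
E [α=-∞,β=15]: v=16 after child 1 ≥ β → β-cutoff, skip 3
I [α=-∞,β=15]: v=14
J [α=14,β=15]: v=84
H [α=-∞,β=15]: v=84
L [α=-∞,β=15]: v=9
M [α=9,β=15]: v=4 after child 3 ≤ α → α-cutoff, skip 1
K [α=-∞,β=15]: v=9
Root [α=-∞,β=+∞]: v=9
Leaves evaluated: 20 of 25.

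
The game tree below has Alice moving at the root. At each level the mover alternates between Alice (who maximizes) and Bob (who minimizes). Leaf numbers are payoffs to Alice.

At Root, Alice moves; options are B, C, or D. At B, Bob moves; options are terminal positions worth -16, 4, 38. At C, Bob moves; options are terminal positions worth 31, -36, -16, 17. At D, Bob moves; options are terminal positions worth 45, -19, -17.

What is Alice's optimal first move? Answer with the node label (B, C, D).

B

B (Bob): min(-16, 4, 38) = -16
C (Bob): min(31, -36, -16, 17) = -36
D (Bob): min(45, -19, -17) = -19
Root (Alice): max(-16, -36, -19) = -16
Alice picks the child with the highest value: B (value -16).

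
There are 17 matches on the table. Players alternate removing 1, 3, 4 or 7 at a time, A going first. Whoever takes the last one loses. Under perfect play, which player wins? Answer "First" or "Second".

i:   0  1  2  3  4  5  6  7  8  9 10 11 12 13 14 15 16 17
     W  L  W  L  W  W  W  W  W  L  W  L  W  W  W  W  W  L
Position 17 is L, so the second player wins.

Second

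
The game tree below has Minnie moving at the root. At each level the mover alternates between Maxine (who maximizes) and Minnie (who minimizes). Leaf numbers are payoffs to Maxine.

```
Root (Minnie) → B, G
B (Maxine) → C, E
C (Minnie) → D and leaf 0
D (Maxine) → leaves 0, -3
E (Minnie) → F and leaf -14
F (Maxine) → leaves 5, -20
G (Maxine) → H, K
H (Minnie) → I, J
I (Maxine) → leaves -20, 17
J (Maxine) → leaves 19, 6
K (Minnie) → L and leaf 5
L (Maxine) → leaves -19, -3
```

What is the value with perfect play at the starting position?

D (Maxine): max(0, -3) = 0
C (Minnie): min(0, 0) = 0
F (Maxine): max(5, -20) = 5
E (Minnie): min(5, -14) = -14
B (Maxine): max(0, -14) = 0
I (Maxine): max(-20, 17) = 17
J (Maxine): max(19, 6) = 19
H (Minnie): min(17, 19) = 17
L (Maxine): max(-19, -3) = -3
K (Minnie): min(-3, 5) = -3
G (Maxine): max(17, -3) = 17
Root (Minnie): min(0, 17) = 0

0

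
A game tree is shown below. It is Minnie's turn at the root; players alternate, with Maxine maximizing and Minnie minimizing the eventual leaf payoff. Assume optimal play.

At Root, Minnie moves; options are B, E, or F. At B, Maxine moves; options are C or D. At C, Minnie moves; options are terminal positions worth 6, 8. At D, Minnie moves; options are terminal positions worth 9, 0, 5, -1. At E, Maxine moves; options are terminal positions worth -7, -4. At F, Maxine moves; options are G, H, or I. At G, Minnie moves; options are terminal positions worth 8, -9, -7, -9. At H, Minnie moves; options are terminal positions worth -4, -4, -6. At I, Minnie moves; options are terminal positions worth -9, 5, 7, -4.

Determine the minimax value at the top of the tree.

-6

C (Minnie): min(6, 8) = 6
D (Minnie): min(9, 0, 5, -1) = -1
B (Maxine): max(6, -1) = 6
E (Maxine): max(-7, -4) = -4
G (Minnie): min(8, -9, -7, -9) = -9
H (Minnie): min(-4, -4, -6) = -6
I (Minnie): min(-9, 5, 7, -4) = -9
F (Maxine): max(-9, -6, -9) = -6
Root (Minnie): min(6, -4, -6) = -6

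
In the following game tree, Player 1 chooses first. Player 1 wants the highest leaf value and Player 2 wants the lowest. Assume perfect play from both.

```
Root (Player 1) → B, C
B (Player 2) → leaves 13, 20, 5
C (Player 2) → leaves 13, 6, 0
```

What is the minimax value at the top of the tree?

5

B (Player 2): min(13, 20, 5) = 5
C (Player 2): min(13, 6, 0) = 0
Root (Player 1): max(5, 0) = 5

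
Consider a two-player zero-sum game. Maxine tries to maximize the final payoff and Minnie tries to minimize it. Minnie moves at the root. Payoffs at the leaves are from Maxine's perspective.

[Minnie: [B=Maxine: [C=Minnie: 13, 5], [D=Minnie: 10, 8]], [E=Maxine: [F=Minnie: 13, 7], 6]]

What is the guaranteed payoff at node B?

8

C: min(13, 5) = 5
D: min(10, 8) = 8
B: max(5, 8) = 8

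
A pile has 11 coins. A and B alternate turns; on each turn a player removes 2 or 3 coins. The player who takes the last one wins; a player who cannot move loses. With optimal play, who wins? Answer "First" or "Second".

i:   0  1  2  3  4  5  6  7  8  9 10 11
     L  L  W  W  W  L  L  W  W  W  L  L
Position 11 is L, so the second player wins.

Second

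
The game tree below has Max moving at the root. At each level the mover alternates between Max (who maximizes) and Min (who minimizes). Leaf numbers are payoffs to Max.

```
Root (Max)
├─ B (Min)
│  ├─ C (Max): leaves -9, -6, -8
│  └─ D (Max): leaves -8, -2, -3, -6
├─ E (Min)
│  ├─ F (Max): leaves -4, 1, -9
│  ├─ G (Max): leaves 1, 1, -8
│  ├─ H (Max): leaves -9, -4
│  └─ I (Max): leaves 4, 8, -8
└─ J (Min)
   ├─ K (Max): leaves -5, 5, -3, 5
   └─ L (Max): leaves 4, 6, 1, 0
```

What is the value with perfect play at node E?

F: max(-4, 1, -9) = 1
G: max(1, 1, -8) = 1
H: max(-9, -4) = -4
I: max(4, 8, -8) = 8
E: min(1, 1, -4, 8) = -4

-4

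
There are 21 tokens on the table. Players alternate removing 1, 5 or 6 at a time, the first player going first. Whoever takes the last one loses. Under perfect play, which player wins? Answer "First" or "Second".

First

W/L table (W = player to move can force a win):
i:   0  1  2  3  4  5  6  7  8  9 10 11 12 13 14 15 16 17 18 19 20 21
     W  L  W  L  W  L  W  W  W  W  W  W  L  W  L  W  L  W  W  W  W  W
Position 21 is W, so the first player wins.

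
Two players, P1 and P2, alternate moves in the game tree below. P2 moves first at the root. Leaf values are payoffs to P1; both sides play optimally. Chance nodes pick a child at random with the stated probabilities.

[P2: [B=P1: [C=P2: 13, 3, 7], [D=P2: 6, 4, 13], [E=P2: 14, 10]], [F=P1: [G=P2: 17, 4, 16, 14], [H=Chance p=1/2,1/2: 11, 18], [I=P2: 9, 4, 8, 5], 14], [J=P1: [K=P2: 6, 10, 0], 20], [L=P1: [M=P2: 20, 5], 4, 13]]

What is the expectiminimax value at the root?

C (P2): min(13, 3, 7) = 3
D (P2): min(6, 4, 13) = 4
E (P2): min(14, 10) = 10
B (P1): max(3, 4, 10) = 10
G (P2): min(17, 4, 16, 14) = 4
H (Chance): 1/2·11 + 1/2·18 = 14.5
I (P2): min(9, 4, 8, 5) = 4
F (P1): max(4, 14.5, 4, 14) = 14.5
K (P2): min(6, 10, 0) = 0
J (P1): max(0, 20) = 20
M (P2): min(20, 5) = 5
L (P1): max(5, 4, 13) = 13
Root (P2): min(10, 14.5, 20, 13) = 10

10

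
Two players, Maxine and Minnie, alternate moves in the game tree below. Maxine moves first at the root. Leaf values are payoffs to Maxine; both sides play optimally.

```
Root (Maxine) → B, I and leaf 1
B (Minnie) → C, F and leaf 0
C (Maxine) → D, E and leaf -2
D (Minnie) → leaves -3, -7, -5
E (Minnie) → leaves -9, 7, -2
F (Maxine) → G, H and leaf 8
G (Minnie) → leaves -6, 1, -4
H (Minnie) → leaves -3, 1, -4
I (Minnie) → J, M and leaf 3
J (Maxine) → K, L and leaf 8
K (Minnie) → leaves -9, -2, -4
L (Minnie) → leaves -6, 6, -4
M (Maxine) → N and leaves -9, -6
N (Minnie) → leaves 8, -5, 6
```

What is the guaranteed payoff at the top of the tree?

D (Minnie): min(-3, -7, -5) = -7
E (Minnie): min(-9, 7, -2) = -9
C (Maxine): max(-7, -9, -2) = -2
G (Minnie): min(-6, 1, -4) = -6
H (Minnie): min(-3, 1, -4) = -4
F (Maxine): max(-6, -4, 8) = 8
B (Minnie): min(-2, 8, 0) = -2
K (Minnie): min(-9, -2, -4) = -9
L (Minnie): min(-6, 6, -4) = -6
J (Maxine): max(-9, -6, 8) = 8
N (Minnie): min(8, -5, 6) = -5
M (Maxine): max(-5, -9, -6) = -5
I (Minnie): min(8, -5, 3) = -5
Root (Maxine): max(-2, -5, 1) = 1

1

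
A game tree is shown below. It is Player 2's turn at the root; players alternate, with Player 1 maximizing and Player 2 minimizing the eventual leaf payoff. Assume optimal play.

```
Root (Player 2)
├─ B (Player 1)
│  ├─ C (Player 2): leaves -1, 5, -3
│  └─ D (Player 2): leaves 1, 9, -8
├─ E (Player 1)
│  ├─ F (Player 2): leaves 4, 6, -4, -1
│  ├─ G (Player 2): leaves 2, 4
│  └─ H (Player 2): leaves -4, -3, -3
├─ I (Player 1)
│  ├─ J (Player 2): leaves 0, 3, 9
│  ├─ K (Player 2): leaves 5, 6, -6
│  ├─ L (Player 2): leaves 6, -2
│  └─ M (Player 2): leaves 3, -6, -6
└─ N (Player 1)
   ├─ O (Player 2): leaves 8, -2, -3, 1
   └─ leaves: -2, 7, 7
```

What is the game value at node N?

7

O: min(8, -2, -3, 1) = -3
N: max(-3, -2, 7, 7) = 7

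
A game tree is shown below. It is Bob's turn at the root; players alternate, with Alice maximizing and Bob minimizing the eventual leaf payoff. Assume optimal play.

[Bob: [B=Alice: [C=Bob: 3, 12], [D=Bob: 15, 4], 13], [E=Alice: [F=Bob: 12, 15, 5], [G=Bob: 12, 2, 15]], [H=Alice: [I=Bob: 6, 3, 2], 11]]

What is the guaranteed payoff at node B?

C: min(3, 12) = 3
D: min(15, 4) = 4
B: max(3, 4, 13) = 13

13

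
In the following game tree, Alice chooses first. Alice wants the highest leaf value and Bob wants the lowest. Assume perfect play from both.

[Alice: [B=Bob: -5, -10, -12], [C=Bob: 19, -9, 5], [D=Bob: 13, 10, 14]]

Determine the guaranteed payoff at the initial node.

B (Bob): min(-5, -10, -12) = -12
C (Bob): min(19, -9, 5) = -9
D (Bob): min(13, 10, 14) = 10
Root (Alice): max(-12, -9, 10) = 10

10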